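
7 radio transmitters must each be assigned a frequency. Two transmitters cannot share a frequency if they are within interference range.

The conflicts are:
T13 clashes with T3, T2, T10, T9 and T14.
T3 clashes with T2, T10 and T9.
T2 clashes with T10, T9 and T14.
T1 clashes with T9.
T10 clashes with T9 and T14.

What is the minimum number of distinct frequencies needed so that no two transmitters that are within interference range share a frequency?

T13, T3, T2, T10, T9 are mutually in conflict, so at least 5 frequencies are needed.
Using 5 frequencies: T13=4, T3=5, T2=1, T1=1, T10=2, T9=3, T14=3. Every pair that conflicts lands in different frequencies.

5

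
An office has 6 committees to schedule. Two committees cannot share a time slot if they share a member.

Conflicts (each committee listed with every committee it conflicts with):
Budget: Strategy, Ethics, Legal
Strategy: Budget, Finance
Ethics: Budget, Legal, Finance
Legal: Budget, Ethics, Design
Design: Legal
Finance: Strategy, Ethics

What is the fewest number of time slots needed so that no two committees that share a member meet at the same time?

Budget, Ethics, Legal are mutually in conflict, so at least 3 time slots are needed.
3 time slots suffice: time slot 1 → {Strategy, Ethics, Design}; time slot 2 → {Budget, Finance}; time slot 3 → {Legal}. Each listed conflict is separated.

3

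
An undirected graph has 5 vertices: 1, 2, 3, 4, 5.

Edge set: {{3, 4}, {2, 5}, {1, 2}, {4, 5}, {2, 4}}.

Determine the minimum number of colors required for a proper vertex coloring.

3

2, 4, 5 are mutually adjacent, so at least 3 colors are needed.
A valid assignment using 3 colors: 1=b, 2=a, 3=a, 4=b, 5=c. Every edge joins two different colors.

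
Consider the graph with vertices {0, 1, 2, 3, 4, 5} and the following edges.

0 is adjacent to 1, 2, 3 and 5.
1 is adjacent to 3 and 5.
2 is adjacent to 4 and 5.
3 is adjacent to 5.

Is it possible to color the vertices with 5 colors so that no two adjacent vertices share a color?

Yes

The chromatic number is 4. 0, 1, 3, 5 are pairwise adjacent (a clique of size 4), so at least 4 colors are needed.
4 colors suffice: color a → {0, 4}; color b → {5}; color c → {2, 3}; color d → {1}.
Since 5 ≥ 4, a proper 5-coloring certainly exists.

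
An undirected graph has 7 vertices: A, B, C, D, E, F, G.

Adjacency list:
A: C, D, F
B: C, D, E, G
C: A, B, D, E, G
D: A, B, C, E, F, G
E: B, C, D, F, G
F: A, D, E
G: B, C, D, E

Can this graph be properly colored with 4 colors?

No

B, C, D, E, G are mutually adjacent (a clique of size 5), so at least 5 colors are needed.
So 4 colors are not enough.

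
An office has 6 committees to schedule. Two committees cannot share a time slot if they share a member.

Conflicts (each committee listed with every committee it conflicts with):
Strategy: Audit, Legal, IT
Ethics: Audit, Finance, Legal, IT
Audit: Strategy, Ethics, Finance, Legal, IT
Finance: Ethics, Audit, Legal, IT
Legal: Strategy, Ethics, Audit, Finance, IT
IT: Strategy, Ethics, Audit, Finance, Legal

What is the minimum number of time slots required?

5

Ethics, Audit, Finance, Legal, IT pairwise conflict, so at least 5 time slots are needed.
5 time slots suffice: time slot 1 → {IT}; time slot 2 → {Audit}; time slot 3 → {Legal}; time slot 4 → {Strategy, Ethics}; time slot 5 → {Finance}. Each listed conflict is separated.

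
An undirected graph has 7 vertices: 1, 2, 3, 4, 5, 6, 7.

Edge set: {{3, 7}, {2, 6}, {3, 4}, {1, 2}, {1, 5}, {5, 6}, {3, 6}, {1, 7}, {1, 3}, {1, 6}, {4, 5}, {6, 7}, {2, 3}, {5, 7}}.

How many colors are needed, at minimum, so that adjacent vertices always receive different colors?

4

1, 5, 6, 7 form a clique, so at least 4 colors are needed.
4 colors suffice: color red → {1, 4}; color blue → {3, 5}; color green → {6}; color yellow → {2, 7}. No two adjacent vertices share a color.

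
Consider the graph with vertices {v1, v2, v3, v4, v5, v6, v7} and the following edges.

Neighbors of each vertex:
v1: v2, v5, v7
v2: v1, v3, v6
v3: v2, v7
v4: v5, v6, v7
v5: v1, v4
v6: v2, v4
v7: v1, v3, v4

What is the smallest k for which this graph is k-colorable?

The cycle v2-v1-v5-v4-v6-v2 has odd length 5, so it cannot be 2-colored; at least 3 colors are needed.
3 colors suffice: color 1 → {v2, v5, v7}; color 2 → {v1, v3, v4}; color 3 → {v6}. No two adjacent vertices share a color.

3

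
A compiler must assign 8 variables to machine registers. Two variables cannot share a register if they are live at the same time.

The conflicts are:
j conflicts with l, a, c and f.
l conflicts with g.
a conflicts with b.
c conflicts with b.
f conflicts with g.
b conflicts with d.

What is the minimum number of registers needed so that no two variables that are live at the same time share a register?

2

f and g conflict, so at least 2 registers are needed.
2 registers suffice: register 1 → {j, g, b}; register 2 → {l, a, c, f, d}. Every pair that conflicts lands in different registers.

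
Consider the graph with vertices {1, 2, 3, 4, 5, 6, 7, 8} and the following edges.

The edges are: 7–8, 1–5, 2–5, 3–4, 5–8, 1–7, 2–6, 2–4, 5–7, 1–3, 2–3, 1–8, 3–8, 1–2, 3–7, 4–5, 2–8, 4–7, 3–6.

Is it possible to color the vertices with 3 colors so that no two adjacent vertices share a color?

1, 2, 3, 8 are pairwise adjacent (a clique of size 4), so at least 4 colors are needed.
So 3 colors are not enough.

No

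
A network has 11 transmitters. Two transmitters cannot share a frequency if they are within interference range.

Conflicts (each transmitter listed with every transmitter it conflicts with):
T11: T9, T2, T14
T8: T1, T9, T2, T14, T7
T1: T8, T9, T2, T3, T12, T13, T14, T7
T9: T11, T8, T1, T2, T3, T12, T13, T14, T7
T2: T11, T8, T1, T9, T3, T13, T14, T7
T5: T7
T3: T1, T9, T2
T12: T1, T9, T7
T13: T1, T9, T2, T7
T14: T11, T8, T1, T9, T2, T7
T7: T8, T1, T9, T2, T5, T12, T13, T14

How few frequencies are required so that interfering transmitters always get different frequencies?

6

T8, T1, T9, T2, T14, T7 all conflict with each other, so at least 6 frequencies are needed.
A valid assignment using 6 frequencies: T11=2, T8=6, T1=4, T9=1, T2=3, T5=1, T3=2, T12=3, T13=5, T14=5, T7=2. No two conflicting transmitters share a frequency.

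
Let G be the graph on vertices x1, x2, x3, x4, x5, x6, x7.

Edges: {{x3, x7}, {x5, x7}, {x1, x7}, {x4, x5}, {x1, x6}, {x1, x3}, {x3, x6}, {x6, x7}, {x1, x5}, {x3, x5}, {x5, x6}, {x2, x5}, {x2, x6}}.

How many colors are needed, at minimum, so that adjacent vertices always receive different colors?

5

x1, x3, x5, x6, x7 are pairwise adjacent (a clique of size 5), so at least 5 colors are needed.
5 colors suffice: color 1 → {x5}; color 2 → {x4, x6}; color 3 → {x1, x2}; color 4 → {x7}; color 5 → {x3}. Every edge joins two different colors.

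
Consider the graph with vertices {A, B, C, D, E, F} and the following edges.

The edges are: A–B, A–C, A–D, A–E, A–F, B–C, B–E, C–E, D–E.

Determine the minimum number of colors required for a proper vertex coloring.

4

A, B, C, E are pairwise adjacent (a clique of size 4), so at least 4 colors are needed.
4 colors suffice: A=1, B=4, C=3, D=3, E=2, F=2. Each edge has distinct colors on its endpoints.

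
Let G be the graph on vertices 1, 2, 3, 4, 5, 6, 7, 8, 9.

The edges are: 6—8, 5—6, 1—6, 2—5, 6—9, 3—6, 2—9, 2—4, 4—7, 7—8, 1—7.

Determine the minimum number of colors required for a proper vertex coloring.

2

2 and 5 are adjacent, so at least 2 colors are needed.
One proper 2-coloring: 1=b, 2=a, 3=b, 4=b, 5=b, 6=a, 7=a, 8=b, 9=b. Each edge has distinct colors on its endpoints.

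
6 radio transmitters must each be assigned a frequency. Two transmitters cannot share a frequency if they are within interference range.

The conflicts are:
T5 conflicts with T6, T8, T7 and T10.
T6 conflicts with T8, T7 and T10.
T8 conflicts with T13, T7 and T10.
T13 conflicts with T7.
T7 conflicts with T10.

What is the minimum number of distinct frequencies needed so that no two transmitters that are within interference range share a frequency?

5

T5, T6, T8, T7, T10 all conflict with each other, so at least 5 frequencies are needed.
5 frequencies suffice: frequency 1 → {T8}; frequency 2 → {T7}; frequency 3 → {T6, T13}; frequency 4 → {T10}; frequency 5 → {T5}. No two conflicting transmitters share a frequency.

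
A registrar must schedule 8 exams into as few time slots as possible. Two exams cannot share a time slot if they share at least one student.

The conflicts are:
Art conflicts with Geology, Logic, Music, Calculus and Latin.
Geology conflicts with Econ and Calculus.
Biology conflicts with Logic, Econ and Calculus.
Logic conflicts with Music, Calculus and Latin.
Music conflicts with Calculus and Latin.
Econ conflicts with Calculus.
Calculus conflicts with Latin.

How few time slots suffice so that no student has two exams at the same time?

5

Art, Logic, Music, Calculus, Latin are mutually in conflict, so at least 5 time slots are needed.
A valid assignment using 5 time slots: Art=2, Geology=3, Biology=4, Logic=3, Music=4, Econ=2, Calculus=1, Latin=5. Each listed conflict is separated.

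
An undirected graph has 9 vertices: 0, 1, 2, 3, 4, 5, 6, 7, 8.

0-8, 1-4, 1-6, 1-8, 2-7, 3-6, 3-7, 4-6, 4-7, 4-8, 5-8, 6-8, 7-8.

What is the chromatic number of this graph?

4

1, 4, 6, 8 form a clique, so at least 4 colors are needed.
4 colors suffice: 0=b, 1=d, 2=a, 3=a, 4=c, 5=b, 6=b, 7=b, 8=a. Each edge has distinct colors on its endpoints.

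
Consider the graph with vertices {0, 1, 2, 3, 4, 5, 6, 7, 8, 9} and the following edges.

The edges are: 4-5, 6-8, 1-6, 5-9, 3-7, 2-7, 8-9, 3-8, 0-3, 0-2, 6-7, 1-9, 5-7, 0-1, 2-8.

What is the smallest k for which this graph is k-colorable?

The cycle 8-9-5-7-6-8 has odd length 5, so it cannot be 2-colored; at least 3 colors are needed.
3 colors suffice: color a → {1, 4, 7, 8}; color b → {2, 3, 6, 9}; color c → {0, 5}. No two adjacent vertices share a color.

3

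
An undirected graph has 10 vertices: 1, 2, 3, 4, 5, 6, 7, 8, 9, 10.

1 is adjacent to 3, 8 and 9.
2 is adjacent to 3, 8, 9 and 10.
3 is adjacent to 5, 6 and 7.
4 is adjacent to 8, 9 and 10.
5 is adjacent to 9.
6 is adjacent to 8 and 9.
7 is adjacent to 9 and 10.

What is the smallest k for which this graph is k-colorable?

7 and 10 are adjacent, so at least 2 colors are needed.
One proper 2-coloring: 1=blue, 2=blue, 3=red, 4=blue, 5=blue, 6=blue, 7=blue, 8=red, 9=red, 10=red. Each edge has distinct colors on its endpoints.

2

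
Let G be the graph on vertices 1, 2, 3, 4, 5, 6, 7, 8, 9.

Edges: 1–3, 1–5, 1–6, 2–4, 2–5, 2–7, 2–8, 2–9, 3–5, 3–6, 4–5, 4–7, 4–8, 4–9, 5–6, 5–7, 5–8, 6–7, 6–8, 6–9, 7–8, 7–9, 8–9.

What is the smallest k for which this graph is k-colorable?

2, 4, 7, 8, 9 are mutually adjacent (a clique of size 5), so at least 5 colors are needed.
5 colors suffice: color red → {5, 9}; color blue → {4, 6}; color green → {1, 7}; color yellow → {3, 8}; color purple → {2}. No two adjacent vertices share a color.

5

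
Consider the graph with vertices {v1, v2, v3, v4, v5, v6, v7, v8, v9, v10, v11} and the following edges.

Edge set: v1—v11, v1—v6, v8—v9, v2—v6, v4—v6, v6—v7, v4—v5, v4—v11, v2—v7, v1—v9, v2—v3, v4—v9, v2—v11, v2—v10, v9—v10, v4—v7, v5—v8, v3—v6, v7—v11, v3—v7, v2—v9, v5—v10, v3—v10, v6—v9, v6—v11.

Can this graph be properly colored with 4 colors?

Yes

The chromatic number is 4. v2, v6, v7, v11 are pairwise adjacent (a clique of size 4), so at least 4 colors are needed.
4 colors suffice: v1=3, v2=3, v3=2, v4=3, v5=2, v6=1, v7=4, v8=1, v9=2, v10=1, v11=2.
That is already a proper 4-coloring.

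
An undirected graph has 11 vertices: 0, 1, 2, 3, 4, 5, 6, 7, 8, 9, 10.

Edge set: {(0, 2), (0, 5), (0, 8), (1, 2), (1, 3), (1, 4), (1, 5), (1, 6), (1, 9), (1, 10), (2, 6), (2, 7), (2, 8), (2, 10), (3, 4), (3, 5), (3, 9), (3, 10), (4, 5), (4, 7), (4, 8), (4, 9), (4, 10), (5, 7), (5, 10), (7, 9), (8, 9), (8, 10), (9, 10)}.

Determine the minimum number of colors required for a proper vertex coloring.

5

1, 3, 4, 9, 10 are mutually adjacent (a clique of size 5), so at least 5 colors are needed.
5 colors suffice: color red → {2, 4}; color blue → {0, 6, 7, 10}; color green → {1, 8}; color yellow → {5, 9}; color purple → {3}. Each edge has distinct colors on its endpoints.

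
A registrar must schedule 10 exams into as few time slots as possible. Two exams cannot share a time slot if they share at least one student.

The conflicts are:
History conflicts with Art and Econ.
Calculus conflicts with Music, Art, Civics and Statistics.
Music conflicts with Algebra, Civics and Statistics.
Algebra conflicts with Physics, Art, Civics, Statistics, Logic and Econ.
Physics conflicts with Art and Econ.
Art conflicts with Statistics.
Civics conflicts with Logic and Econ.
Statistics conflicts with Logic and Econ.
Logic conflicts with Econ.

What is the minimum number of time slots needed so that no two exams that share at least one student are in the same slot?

Algebra, Civics, Logic, Econ are mutually in conflict, so at least 4 time slots are needed.
4 time slots suffice: History=1, Calculus=1, Music=2, Algebra=1, Physics=3, Art=2, Civics=3, Statistics=3, Logic=4, Econ=2. Each listed conflict is separated.

4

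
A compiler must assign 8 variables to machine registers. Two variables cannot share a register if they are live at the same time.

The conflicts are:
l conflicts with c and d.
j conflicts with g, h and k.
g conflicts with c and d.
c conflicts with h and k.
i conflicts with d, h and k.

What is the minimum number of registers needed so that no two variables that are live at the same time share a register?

3

The cycle g-c-k-i-d-g has odd length 5, so it cannot be 2-colored; at least 3 registers are needed.
3 registers suffice: l=2, j=1, g=2, c=1, i=3, d=1, h=2, k=2. Each listed conflict is separated.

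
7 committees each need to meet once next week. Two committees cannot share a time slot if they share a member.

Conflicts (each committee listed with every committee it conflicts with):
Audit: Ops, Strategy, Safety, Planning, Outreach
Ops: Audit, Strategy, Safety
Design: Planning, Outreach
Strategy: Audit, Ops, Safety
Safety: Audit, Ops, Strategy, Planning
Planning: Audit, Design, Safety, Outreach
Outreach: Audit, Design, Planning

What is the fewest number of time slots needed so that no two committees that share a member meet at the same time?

Audit, Ops, Strategy, Safety are mutually in conflict, so at least 4 time slots are needed.
A valid assignment using 4 time slots: Audit=1, Ops=4, Design=1, Strategy=3, Safety=2, Planning=3, Outreach=2. Each listed conflict is separated.

4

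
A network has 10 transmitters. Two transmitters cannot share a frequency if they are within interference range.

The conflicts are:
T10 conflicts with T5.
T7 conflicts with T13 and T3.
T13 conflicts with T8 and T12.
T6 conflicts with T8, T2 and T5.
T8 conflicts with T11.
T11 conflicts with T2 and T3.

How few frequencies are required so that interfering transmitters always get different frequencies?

The cycle T7-T3-T11-T8-T13-T7 has odd length 5, so it cannot be 2-colored; at least 3 frequencies are needed.
3 frequencies suffice: frequency 1 → {T10, T13, T6, T11}; frequency 2 → {T8, T12, T2, T5, T3}; frequency 3 → {T7}. Every pair that conflicts lands in different frequencies.

3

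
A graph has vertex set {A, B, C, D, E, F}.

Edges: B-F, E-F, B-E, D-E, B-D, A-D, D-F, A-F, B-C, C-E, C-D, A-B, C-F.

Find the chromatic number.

B, C, D, E, F form a clique, so at least 5 colors are needed.
A valid assignment using 5 colors: A=4, B=3, C=5, D=1, E=4, F=2. Every edge joins two different colors.

5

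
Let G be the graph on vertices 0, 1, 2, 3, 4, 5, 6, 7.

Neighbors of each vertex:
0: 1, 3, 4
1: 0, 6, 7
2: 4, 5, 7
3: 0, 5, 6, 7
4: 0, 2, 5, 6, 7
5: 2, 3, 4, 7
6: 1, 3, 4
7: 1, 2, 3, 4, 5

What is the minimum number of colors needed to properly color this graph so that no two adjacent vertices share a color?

2, 4, 5, 7 are mutually adjacent (a clique of size 4), so at least 4 colors are needed.
One proper 4-coloring: 0=blue, 1=red, 2=yellow, 3=red, 4=red, 5=green, 6=blue, 7=blue. No two adjacent vertices share a color.

4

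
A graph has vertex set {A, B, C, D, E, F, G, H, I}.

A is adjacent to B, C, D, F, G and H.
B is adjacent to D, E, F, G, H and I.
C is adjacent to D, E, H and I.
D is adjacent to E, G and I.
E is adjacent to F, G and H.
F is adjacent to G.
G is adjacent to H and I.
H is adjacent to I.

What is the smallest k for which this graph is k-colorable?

B, D, G, I are pairwise adjacent (a clique of size 4), so at least 4 colors are needed.
4 colors suffice: A=3, B=2, C=1, D=4, E=3, F=4, G=1, H=4, I=3. No two adjacent vertices share a color.

4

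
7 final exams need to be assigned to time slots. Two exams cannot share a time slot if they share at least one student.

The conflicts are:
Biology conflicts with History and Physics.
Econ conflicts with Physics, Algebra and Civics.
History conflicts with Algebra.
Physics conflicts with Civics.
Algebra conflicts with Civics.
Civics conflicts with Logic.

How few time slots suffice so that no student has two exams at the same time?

3

Econ, Algebra, Civics are mutually in conflict, so at least 3 time slots are needed.
3 time slots suffice: time slot 1 → {Biology, Civics}; time slot 2 → {Physics, Algebra, Logic}; time slot 3 → {Econ, History}. No two conflicting exams share a time slot.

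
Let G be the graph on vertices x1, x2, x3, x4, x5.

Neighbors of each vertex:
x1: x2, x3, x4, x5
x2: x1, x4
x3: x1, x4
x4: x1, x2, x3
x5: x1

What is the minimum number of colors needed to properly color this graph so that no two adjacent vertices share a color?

3

x1, x3, x4 are pairwise adjacent, so at least 3 colors are needed.
3 colors suffice: x1=1, x2=3, x3=3, x4=2, x5=2. Each edge has distinct colors on its endpoints.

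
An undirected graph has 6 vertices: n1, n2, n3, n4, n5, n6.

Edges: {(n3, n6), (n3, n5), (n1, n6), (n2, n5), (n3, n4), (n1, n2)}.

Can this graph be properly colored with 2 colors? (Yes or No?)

No

The cycle n1-n2-n5-n3-n6-n1 has odd length 5, so it cannot be 2-colored; at least 3 colors are needed.
So 2 colors are not enough.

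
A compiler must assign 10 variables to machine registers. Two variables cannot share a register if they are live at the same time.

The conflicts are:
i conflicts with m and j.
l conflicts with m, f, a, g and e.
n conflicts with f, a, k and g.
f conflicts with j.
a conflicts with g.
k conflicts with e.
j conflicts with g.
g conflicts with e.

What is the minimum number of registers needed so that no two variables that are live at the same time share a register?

3

n, a, g pairwise conflict, so at least 3 registers are needed.
3 registers suffice: i=1, l=2, m=3, n=2, f=1, a=3, k=1, j=2, g=1, e=3. No two conflicting variables share a register.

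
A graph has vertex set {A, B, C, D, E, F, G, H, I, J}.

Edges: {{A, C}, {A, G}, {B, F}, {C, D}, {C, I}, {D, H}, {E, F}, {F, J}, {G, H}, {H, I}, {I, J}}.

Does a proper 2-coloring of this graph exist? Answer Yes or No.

The cycle G-H-D-C-A-G has odd length 5, so it cannot be 2-colored; at least 3 colors are needed.
So 2 colors are not enough.

No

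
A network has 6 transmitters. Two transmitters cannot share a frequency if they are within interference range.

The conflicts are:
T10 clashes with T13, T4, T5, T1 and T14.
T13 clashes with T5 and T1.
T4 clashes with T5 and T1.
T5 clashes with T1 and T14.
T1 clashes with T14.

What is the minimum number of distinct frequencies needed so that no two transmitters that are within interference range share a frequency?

T10, T5, T1, T14 all conflict with each other, so at least 4 frequencies are needed.
4 frequencies suffice: T10=2, T13=4, T4=4, T5=3, T1=1, T14=4. Each listed conflict is separated.

4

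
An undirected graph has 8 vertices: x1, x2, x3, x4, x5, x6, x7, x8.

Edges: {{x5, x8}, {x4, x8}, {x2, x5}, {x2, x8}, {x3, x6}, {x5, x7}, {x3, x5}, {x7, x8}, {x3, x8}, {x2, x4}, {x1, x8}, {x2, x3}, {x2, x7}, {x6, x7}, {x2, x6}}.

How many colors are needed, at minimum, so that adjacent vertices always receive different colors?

x2, x5, x7, x8 are pairwise adjacent (a clique of size 4), so at least 4 colors are needed.
4 colors suffice: color 1 → {x1, x2}; color 2 → {x6, x8}; color 3 → {x3, x4, x7}; color 4 → {x5}. Each edge has distinct colors on its endpoints.

4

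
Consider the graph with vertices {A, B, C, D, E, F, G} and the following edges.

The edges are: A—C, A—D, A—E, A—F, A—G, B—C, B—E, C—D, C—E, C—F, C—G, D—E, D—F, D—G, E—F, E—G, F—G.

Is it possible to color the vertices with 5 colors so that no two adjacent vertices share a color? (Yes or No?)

A, C, D, E, F, G are pairwise adjacent (a clique of size 6), so at least 6 colors are needed.
So 5 colors are not enough.

No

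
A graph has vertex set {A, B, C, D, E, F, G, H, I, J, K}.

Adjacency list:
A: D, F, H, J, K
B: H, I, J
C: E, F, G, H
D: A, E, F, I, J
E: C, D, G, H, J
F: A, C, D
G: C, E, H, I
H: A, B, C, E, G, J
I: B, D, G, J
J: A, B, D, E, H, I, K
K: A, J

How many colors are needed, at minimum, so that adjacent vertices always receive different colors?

4

C, E, G, H are mutually adjacent (a clique of size 4), so at least 4 colors are needed.
4 colors suffice: color 1 → {F, G, J}; color 2 → {D, H, K}; color 3 → {A, E, I}; color 4 → {B, C}. No two adjacent vertices share a color.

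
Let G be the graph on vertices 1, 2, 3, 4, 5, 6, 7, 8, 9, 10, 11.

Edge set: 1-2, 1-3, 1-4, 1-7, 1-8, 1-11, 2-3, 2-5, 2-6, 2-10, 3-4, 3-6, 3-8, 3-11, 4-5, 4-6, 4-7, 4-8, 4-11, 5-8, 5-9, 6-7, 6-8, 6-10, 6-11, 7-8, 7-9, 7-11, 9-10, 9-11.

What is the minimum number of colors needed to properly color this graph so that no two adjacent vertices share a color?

4

1, 4, 7, 11 are mutually adjacent (a clique of size 4), so at least 4 colors are needed.
4 colors suffice: color a → {2, 4, 9}; color b → {1, 5, 6}; color c → {3, 7, 10}; color d → {8, 11}. No two adjacent vertices share a color.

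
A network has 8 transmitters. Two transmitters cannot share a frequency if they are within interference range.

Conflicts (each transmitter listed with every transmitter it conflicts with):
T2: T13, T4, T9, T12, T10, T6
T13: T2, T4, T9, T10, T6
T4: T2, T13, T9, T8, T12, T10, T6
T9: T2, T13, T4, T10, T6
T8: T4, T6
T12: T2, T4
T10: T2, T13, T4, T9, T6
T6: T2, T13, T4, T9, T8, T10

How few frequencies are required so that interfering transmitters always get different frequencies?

T2, T13, T4, T9, T10, T6 are mutually in conflict, so at least 6 frequencies are needed.
6 frequencies suffice: T2=3, T13=5, T4=1, T9=6, T8=3, T12=2, T10=4, T6=2. Each listed conflict is separated.

6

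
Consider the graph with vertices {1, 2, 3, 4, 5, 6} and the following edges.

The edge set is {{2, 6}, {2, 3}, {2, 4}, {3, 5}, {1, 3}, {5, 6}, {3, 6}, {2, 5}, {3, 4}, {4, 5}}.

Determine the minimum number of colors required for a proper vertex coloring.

2, 3, 5, 6 are mutually adjacent (a clique of size 4), so at least 4 colors are needed.
4 colors suffice: 1=blue, 2=blue, 3=red, 4=yellow, 5=green, 6=yellow. Each edge has distinct colors on its endpoints.

4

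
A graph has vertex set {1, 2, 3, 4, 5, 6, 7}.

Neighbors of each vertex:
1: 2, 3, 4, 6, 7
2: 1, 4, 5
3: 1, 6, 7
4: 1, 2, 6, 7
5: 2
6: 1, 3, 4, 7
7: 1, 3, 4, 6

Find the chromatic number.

1, 4, 6, 7 are pairwise adjacent (a clique of size 4), so at least 4 colors are needed.
4 colors suffice: 1=a, 2=b, 3=c, 4=c, 5=a, 6=b, 7=d. No two adjacent vertices share a color.

4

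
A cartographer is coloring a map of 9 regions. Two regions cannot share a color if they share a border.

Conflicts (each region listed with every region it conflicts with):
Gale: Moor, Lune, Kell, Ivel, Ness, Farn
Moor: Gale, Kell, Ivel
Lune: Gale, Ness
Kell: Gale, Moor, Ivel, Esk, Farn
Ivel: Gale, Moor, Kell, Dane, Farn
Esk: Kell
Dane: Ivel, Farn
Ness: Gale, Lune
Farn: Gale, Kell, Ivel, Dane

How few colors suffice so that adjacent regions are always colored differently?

4

Gale, Kell, Ivel, Farn all conflict with each other, so at least 4 colors are needed.
4 colors suffice: color 1 → {Gale, Esk, Dane}; color 2 → {Lune, Ivel}; color 3 → {Kell, Ness}; color 4 → {Moor, Farn}. No two conflicting regions share a color.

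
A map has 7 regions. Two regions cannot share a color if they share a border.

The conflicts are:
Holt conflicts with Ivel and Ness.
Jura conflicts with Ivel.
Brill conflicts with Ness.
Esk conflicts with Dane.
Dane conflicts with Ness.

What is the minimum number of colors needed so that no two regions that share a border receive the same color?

2

Holt and Ivel conflict, so at least 2 colors are needed.
One proper 2-coloring: Holt=2, Jura=2, Ivel=1, Brill=2, Esk=1, Dane=2, Ness=1. No two conflicting regions share a color.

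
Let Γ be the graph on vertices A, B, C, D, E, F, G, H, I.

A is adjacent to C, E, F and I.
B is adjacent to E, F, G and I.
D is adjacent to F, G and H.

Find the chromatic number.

B and I are adjacent, so at least 2 colors are needed.
2 colors suffice: A=red, B=red, C=blue, D=red, E=blue, F=blue, G=blue, H=blue, I=blue. No two adjacent vertices share a color.

2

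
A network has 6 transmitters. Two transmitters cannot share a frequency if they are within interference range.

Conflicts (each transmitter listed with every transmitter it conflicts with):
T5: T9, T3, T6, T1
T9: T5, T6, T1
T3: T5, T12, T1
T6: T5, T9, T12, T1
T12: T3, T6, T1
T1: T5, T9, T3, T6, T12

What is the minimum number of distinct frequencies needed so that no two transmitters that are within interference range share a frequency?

T5, T9, T6, T1 all conflict with each other, so at least 4 frequencies are needed.
4 frequencies suffice: frequency 1 → {T1}; frequency 2 → {T3, T6}; frequency 3 → {T5, T12}; frequency 4 → {T9}. Every pair that conflicts lands in different frequencies.

4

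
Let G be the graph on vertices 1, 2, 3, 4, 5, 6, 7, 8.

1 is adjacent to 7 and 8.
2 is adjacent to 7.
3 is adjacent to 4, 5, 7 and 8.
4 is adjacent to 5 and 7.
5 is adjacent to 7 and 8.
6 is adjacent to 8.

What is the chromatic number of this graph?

4

3, 4, 5, 7 form a clique, so at least 4 colors are needed.
A valid assignment using 4 colors: 1=b, 2=b, 3=c, 4=d, 5=b, 6=b, 7=a, 8=a. Every edge joins two different colors.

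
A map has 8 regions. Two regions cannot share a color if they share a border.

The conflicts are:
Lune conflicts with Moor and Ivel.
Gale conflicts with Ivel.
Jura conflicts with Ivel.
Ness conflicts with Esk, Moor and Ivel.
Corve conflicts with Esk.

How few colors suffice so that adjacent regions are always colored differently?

2

Lune and Ivel conflict, so at least 2 colors are needed.
A valid assignment using 2 colors: Lune=2, Gale=2, Jura=2, Ness=2, Corve=2, Esk=1, Moor=1, Ivel=1. Every pair that conflicts lands in different colors.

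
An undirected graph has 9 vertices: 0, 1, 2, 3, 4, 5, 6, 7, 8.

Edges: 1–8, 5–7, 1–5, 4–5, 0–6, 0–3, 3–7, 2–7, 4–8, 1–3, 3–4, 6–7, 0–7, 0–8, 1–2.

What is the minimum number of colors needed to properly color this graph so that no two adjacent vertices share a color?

0, 6, 7 are pairwise adjacent, so at least 3 colors are needed.
3 colors suffice: 0=blue, 1=red, 2=blue, 3=green, 4=red, 5=blue, 6=green, 7=red, 8=green. Each edge has distinct colors on its endpoints.

3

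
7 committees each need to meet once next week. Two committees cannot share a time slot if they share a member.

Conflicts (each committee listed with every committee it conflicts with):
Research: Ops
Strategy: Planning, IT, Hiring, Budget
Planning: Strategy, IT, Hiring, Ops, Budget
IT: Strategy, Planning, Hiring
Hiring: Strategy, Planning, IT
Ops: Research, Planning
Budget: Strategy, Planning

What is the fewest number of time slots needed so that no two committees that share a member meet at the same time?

Strategy, Planning, IT, Hiring pairwise conflict, so at least 4 time slots are needed.
A valid assignment using 4 time slots: Research=1, Strategy=2, Planning=1, IT=3, Hiring=4, Ops=2, Budget=3. Every pair that conflicts lands in different time slots.

4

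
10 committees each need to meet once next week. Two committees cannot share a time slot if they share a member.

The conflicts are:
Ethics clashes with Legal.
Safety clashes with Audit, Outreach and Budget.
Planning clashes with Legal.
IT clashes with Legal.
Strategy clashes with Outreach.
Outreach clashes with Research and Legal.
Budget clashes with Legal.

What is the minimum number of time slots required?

Ethics and Legal conflict, so at least 2 time slots are needed.
2 time slots suffice: time slot 1 → {Safety, Strategy, Research, Legal}; time slot 2 → {Ethics, Planning, IT, Audit, Outreach, Budget}. Each listed conflict is separated.

2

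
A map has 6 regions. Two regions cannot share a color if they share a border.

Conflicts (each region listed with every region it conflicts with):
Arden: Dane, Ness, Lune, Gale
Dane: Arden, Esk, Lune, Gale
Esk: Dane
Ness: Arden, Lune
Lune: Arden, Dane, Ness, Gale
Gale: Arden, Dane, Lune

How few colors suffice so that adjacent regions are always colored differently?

Arden, Dane, Lune, Gale all conflict with each other, so at least 4 colors are needed.
4 colors suffice: Arden=1, Dane=2, Esk=1, Ness=2, Lune=3, Gale=4. No two conflicting regions share a color.

4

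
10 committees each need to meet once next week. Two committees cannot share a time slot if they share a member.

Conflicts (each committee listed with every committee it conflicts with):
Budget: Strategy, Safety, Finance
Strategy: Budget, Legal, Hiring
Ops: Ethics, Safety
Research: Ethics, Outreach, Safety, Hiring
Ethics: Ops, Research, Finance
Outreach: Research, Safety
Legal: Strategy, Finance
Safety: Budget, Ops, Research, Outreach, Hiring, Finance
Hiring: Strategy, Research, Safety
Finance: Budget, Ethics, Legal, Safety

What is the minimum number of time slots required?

3

Research, Safety, Hiring pairwise conflict, so at least 3 time slots are needed.
A valid assignment using 3 time slots: Budget=3, Strategy=1, Ops=2, Research=2, Ethics=1, Outreach=3, Legal=3, Safety=1, Hiring=3, Finance=2. Every pair that conflicts lands in different time slots.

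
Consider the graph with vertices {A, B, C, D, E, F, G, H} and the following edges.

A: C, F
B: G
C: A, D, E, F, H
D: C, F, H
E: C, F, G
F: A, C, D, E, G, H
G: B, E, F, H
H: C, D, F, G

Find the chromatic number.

C, D, F, H form a clique, so at least 4 colors are needed.
4 colors suffice: color 1 → {B, F}; color 2 → {C, G}; color 3 → {A, E, H}; color 4 → {D}. Each edge has distinct colors on its endpoints.

4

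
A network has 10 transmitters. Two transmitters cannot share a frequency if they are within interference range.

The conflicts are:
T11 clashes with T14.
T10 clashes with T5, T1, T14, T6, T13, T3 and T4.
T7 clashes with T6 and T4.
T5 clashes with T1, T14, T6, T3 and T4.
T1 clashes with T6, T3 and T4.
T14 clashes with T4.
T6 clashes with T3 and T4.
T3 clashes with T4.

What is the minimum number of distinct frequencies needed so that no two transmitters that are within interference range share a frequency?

6

T10, T5, T1, T6, T3, T4 are mutually in conflict, so at least 6 frequencies are needed.
A valid assignment using 6 frequencies: T11=1, T10=2, T7=2, T5=4, T1=6, T14=3, T6=3, T13=1, T3=5, T4=1. Each listed conflict is separated.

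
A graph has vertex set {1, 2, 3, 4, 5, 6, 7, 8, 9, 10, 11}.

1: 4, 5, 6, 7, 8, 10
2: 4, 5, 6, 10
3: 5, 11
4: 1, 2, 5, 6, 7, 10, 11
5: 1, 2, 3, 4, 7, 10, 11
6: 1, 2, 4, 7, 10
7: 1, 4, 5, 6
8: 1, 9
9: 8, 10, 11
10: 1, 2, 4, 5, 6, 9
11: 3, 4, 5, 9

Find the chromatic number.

4

1, 4, 6, 7 form a clique, so at least 4 colors are needed.
One proper 4-coloring: 1=c, 2=c, 3=b, 4=b, 5=a, 6=a, 7=d, 8=b, 9=a, 10=d, 11=c. Every edge joins two different colors.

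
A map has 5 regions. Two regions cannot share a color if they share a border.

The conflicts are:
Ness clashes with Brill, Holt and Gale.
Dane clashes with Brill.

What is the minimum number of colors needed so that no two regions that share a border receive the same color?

Ness and Gale conflict, so at least 2 colors are needed.
2 colors suffice: color 1 → {Ness, Dane}; color 2 → {Brill, Holt, Gale}. No two conflicting regions share a color.

2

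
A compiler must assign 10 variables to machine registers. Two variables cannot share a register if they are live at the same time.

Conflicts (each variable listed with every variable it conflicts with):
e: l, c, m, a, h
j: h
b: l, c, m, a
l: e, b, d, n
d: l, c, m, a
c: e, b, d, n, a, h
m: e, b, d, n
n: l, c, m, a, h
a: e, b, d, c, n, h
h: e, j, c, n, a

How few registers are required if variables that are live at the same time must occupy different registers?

4

c, n, a, h all conflict with each other, so at least 4 registers are needed.
4 registers suffice: register 1 → {j, l, c, m}; register 2 → {a}; register 3 → {b, d, h}; register 4 → {e, n}. No two conflicting variables share a register.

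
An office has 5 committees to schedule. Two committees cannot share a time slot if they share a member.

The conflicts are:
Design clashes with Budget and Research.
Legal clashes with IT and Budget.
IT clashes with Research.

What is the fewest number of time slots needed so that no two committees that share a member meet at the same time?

The cycle IT-Research-Design-Budget-Legal-IT has odd length 5, so it cannot be 2-colored; at least 3 time slots are needed.
3 time slots suffice: time slot 1 → {Design, Legal}; time slot 2 → {Budget, Research}; time slot 3 → {IT}. No two conflicting committees share a time slot.

3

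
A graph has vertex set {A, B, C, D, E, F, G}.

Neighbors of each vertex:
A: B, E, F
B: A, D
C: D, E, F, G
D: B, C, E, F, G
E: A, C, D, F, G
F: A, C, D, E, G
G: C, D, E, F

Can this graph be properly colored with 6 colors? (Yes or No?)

Yes

The chromatic number is 5. C, D, E, F, G form a clique, so at least 5 colors are needed.
5 colors suffice: A=3, B=1, C=5, D=3, E=1, F=2, G=4.
Since 6 ≥ 5, a proper 6-coloring certainly exists.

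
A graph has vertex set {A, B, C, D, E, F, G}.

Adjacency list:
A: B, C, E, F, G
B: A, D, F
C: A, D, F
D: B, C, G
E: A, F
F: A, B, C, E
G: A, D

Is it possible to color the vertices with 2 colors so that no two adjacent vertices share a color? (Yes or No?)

A, B, F are mutually adjacent, so at least 3 colors are needed.
So 2 colors are not enough.

No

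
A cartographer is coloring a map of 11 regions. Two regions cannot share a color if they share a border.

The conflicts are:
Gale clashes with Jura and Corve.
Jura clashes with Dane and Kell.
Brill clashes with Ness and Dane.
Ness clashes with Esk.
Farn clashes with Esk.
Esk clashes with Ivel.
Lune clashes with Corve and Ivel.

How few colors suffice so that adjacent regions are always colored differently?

The cycle Dane-Brill-Ness-Esk-Ivel-Lune-Corve-Gale-Jura-Dane has odd length 9, so it cannot be 2-colored; at least 3 colors are needed.
One proper 3-coloring: Gale=2, Jura=1, Brill=1, Ness=2, Farn=2, Esk=1, Dane=2, Lune=3, Kell=2, Corve=1, Ivel=2. No two conflicting regions share a color.

3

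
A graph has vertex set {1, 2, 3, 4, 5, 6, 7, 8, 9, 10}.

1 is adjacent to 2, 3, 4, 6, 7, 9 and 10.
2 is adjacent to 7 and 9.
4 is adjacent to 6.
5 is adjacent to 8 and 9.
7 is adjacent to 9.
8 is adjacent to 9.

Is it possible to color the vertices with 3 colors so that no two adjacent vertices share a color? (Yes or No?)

No

1, 2, 7, 9 are pairwise adjacent (a clique of size 4), so at least 4 colors are needed.
So 3 colors are not enough.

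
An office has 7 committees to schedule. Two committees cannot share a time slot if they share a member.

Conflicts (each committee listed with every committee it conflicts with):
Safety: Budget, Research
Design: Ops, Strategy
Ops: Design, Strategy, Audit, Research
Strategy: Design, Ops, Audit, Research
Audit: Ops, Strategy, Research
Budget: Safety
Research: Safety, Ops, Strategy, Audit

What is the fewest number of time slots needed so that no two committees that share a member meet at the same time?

Ops, Strategy, Audit, Research are mutually in conflict, so at least 4 time slots are needed.
4 time slots suffice: time slot 1 → {Safety, Strategy}; time slot 2 → {Design, Budget, Research}; time slot 3 → {Ops}; time slot 4 → {Audit}. No two conflicting committees share a time slot.

4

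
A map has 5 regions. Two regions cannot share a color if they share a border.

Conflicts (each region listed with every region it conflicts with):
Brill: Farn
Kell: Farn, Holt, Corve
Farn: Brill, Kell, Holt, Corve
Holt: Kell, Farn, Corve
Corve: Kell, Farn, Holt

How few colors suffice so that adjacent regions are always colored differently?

Kell, Farn, Holt, Corve all conflict with each other, so at least 4 colors are needed.
A valid assignment using 4 colors: Brill=2, Kell=2, Farn=1, Holt=3, Corve=4. Each listed conflict is separated.

4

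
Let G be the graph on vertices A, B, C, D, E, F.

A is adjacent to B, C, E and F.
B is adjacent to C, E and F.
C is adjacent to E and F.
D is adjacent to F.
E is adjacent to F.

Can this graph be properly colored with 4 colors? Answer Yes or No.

No

A, B, C, E, F form a clique, so at least 5 colors are needed.
So 4 colors are not enough.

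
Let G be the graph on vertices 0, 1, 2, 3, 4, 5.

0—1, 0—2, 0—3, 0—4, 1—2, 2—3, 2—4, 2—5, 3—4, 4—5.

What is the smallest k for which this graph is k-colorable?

4

0, 2, 3, 4 are mutually adjacent (a clique of size 4), so at least 4 colors are needed.
4 colors suffice: color a → {2}; color b → {1, 4}; color c → {0, 5}; color d → {3}. No two adjacent vertices share a color.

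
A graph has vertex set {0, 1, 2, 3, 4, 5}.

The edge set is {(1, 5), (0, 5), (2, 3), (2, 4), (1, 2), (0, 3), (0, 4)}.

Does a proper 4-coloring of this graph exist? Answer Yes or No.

The chromatic number is 3. The cycle 0-3-2-1-5-0 has odd length 5, so it cannot be 2-colored; at least 3 colors are needed.
A valid assignment using 3 colors: 0=red, 1=green, 2=red, 3=blue, 4=blue, 5=blue.
Since 4 ≥ 3, a proper 4-coloring certainly exists.

Yes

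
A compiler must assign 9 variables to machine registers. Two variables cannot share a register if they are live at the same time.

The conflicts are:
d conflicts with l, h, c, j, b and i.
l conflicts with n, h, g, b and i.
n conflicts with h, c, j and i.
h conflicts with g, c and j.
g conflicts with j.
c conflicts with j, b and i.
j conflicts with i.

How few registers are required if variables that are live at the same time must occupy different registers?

4

n, h, c, j are mutually in conflict, so at least 4 registers are needed.
4 registers suffice: register 1 → {l, j}; register 2 → {h, b, i}; register 3 → {g, c}; register 4 → {d, n}. Every pair that conflicts lands in different registers.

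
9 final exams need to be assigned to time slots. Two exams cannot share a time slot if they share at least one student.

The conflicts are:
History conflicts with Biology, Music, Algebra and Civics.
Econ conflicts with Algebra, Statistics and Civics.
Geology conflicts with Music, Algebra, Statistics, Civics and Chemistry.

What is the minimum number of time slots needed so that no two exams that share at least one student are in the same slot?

History and Civics conflict, so at least 2 time slots are needed.
A valid assignment using 2 time slots: History=1, Econ=1, Geology=1, Biology=2, Music=2, Algebra=2, Statistics=2, Civics=2, Chemistry=2. Each listed conflict is separated.

2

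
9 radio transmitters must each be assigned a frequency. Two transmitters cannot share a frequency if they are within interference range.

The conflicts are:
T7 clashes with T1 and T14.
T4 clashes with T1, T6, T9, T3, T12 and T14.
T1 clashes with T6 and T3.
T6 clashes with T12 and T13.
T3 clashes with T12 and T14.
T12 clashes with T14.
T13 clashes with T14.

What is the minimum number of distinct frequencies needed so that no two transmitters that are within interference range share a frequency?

4

T4, T3, T12, T14 are mutually in conflict, so at least 4 frequencies are needed.
4 frequencies suffice: T7=1, T4=1, T1=2, T6=3, T9=2, T3=3, T12=4, T13=1, T14=2. Every pair that conflicts lands in different frequencies.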